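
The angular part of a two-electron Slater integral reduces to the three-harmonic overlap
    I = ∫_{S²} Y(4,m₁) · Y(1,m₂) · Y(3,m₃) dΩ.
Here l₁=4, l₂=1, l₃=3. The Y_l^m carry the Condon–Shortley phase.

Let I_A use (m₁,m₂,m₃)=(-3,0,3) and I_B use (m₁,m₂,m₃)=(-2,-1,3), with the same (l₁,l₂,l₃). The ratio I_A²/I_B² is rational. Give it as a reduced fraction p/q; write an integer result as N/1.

Shared (l₁,l₂,l₃)=(4,1,3): N and (l;000)² cancel in I_A²/I_B².
A: Δ = 2!·6!·0!/9! = 1/252; Racah Σ t=1..1: t=1:−1/720 = -1/720; ⇒ 3j(4 1 3; -3 0 3)² = 1/36, sgn -1
B: Δ = 2!·6!·0!/9! = 1/252; Racah Σ t=0..0: t=0:+1/1440 = 1/1440; ⇒ 3j(4 1 3; -2 -1 3)² = 1/252, sgn +1
I_A²/I_B² = (1/36)/(1/252) = 7/1

7/1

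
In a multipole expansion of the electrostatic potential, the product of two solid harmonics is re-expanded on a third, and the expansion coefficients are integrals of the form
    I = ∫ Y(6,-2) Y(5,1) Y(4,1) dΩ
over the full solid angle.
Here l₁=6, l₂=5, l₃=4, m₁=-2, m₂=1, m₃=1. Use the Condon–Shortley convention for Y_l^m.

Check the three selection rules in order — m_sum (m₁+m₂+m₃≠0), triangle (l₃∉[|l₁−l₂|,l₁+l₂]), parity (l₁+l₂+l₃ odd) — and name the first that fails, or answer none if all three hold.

parity

azimuthal sum: -2 + 1 + 1 = 0  ✓
1 ≤ 4 ≤ 11 (triangle on l)  ✓
L = 6 + 5 + 4 = 15 (odd)  ✗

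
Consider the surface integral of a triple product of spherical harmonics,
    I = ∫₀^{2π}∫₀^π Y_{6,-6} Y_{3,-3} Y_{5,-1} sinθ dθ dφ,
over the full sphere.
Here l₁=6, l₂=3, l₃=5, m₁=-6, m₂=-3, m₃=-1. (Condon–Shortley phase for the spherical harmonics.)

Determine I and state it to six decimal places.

0.000000

m-sum = -6 − 3 − 1 = -10 ≠ 0 ⇒ I = 0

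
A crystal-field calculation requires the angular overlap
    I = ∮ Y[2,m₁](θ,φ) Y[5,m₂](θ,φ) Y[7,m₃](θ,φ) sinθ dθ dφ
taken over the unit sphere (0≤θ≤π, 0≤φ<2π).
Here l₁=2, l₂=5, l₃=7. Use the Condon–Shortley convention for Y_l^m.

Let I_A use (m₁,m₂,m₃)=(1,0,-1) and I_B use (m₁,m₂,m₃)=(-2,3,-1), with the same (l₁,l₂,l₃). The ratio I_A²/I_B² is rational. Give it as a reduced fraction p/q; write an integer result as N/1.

Same 2,5,7: normalisation and zero-m 3j drop out of the ratio.
A: Δ: 0! 4! 10! / 15! → 1/15015; sum: t=0:+1/86400 = 1/86400; 3j²(2 5 7; 1 0 -1) = Δ·Π!·Σ² = 16/715  (sign +1)
B: Δ: 0! 4! 10! / 15! → 1/15015; sum: t=0:+1/1935360 = 1/1935360; 3j²(2 5 7; -2 3 -1) = Δ·Π!·Σ² = 1/1001  (sign +1)
I_A²/I_B² = (16/715)/(1/1001) = 112/5

112/5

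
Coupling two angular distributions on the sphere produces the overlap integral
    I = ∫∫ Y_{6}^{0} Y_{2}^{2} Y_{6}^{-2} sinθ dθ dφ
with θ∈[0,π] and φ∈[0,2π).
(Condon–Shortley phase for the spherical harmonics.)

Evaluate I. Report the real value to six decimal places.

-0.191909

Checks pass: Σm=0; 14 even; l₃=6∈[4,8].
(2·6+1)(2·2+1)(2·6+1) = 845
Δ: 2! 10! 2! / 15! → 1/90090
sum: t=0:+1/69120 t=1:−1/14400 t=2:+1/69120 = -7/172800
3j²(6 2 6; 0 0 0) = Δ·Π!·Σ² = 14/715  (sign -1)
sum: t=2:+1/69120 = 1/69120
3j²(6 2 6; 0 2 -2) = Δ·Π!·Σ² = 4/143  (sign +1)
combine: 4πI² = 845·14/715·4/143 = 56/121
take √, sign -1: I = -0.19190947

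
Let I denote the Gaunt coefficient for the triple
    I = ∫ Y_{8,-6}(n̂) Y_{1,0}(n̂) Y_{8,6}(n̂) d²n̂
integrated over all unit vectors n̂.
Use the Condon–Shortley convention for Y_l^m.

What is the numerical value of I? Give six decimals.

0.000000

L=17 odd ⇒ parity kills the (l;000) factor ⇒ I = 0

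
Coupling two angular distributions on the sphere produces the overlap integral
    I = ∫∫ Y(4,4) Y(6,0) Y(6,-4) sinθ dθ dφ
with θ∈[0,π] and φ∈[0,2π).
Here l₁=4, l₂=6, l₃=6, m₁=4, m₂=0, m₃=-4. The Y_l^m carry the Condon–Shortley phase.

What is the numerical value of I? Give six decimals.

Rules hold: Σm=0, L=16 even, 2≤6≤10.
N = 9·13·13 = 1521
Δ = 4!·4!·8!/17! = 1/15315300
Racah Σ t=0..4: t=0:+1/829440 t=1:−1/25920 t=2:+1/9216 t=3:−1/25920 t=4:+1/829440 = 7/207360
⇒ 3j(4 6 6; 0 0 0)² = 28/2431, sgn +1
Racah Σ t=0..0: t=0:+1/829440 = 1/829440
⇒ 3j(4 6 6; 4 0 -4)² = 35/2431, sgn +1
4πI² = N·(3j₀)²·(3jₘ)² = 8820/34969
I = +1·√(0.252223/4π) = 0.14167322

0.141673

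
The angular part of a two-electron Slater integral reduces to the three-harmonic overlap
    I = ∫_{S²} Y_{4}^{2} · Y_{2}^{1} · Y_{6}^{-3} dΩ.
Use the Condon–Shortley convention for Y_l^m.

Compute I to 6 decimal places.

-0.252474

Checks pass: Σm=0; 12 even; l₃=6∈[2,6].
(2·4+1)(2·2+1)(2·6+1) = 585
Δ: 0! 8! 4! / 13! → 1/6435
sum: t=0:+1/2304 = 1/2304
3j²(4 2 6; 0 0 0) = Δ·Π!·Σ² = 5/143  (sign +1)
sum: t=0:+1/8640 = 1/8640
3j²(4 2 6; 2 1 -3) = Δ·Π!·Σ² = 28/715  (sign -1)
combine: 4πI² = 585·5/143·28/715 = 1260/1573
take √, sign -1: I = -0.25247360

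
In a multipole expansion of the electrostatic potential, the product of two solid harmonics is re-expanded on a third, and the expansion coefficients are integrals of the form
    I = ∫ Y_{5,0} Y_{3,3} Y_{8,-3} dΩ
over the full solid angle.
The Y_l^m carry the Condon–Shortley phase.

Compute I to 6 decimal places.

-0.090240

m-sum 0 ✓  L=16 even ✓  2≤8≤8 ✓
Π(2lᵢ+1) = 11×7×17 = 1309
triangle coeff Δ(5,3,8) = 1/136136
Σ_t [0,0]: t=0:+1/518400 = 1/518400
(3j)²=56/2431 [(5 3 8; 0 0 0)], sign=+1
Σ_t [0,0]: t=0:+1/10368000 = 1/10368000
(3j)²=3/884 [(5 3 8; 0 3 -3)], sign=-1
⇒ 4πI² = 294/2873
I = (-1)√(294/2873/(4π)) = -0.09024038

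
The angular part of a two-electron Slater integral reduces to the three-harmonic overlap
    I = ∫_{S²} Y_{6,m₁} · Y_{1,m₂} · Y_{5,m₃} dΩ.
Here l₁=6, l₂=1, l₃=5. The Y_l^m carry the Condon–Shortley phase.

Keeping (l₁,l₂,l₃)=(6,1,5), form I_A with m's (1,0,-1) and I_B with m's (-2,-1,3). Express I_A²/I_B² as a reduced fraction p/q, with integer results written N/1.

35/6

Same 6,1,5: normalisation and zero-m 3j drop out of the ratio.
A: Δ: 2! 10! 0! / 13! → 1/858; sum: t=1:−1/17280 = -1/17280; 3j²(6 1 5; 1 0 -1) = Δ·Π!·Σ² = 35/858  (sign -1)
B: Δ: 2! 10! 0! / 13! → 1/858; sum: t=0:+1/161280 = 1/161280; 3j²(6 1 5; -2 -1 3) = Δ·Π!·Σ² = 1/143  (sign +1)
I_A²/I_B² = (35/858)/(1/143) = 35/6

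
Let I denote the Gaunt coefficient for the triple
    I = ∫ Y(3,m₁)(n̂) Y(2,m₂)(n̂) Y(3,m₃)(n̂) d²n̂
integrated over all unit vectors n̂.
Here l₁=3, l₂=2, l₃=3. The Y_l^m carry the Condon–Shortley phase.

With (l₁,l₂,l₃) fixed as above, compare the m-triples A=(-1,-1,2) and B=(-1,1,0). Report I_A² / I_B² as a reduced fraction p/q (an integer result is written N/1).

Shared (l₁,l₂,l₃)=(3,2,3): N and (l;000)² cancel in I_A²/I_B².
A: Δ = 2!·4!·2!/9! = 1/3780; Racah Σ t=0..1: t=0:+1/48 t=1:−1/12 = -1/16; ⇒ 3j(3 2 3; -1 -1 2)² = 1/28, sgn +1
B: Δ = 2!·4!·2!/9! = 1/3780; Racah Σ t=1..2: t=1:−1/12 t=2:+1/8 = 1/24; ⇒ 3j(3 2 3; -1 1 0)² = 1/210, sgn -1
I_A²/I_B² = (1/28)/(1/210) = 15/2

15/2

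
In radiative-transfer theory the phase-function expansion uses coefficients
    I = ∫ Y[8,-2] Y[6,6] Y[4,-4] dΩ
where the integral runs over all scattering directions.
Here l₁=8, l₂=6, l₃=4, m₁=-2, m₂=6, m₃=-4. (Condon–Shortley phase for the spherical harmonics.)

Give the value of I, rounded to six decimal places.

-0.011709

m-sum 0 ✓  L=18 even ✓  2≤4≤14 ✓
Π(2lᵢ+1) = 17×13×9 = 1989
triangle coeff Δ(8,6,4) = 1/23279256
Σ_t [4,6]: t=4:+1/1658880 t=5:−1/518400 t=6:+1/1658880 = -1/1382400
(3j)²=504/46189 [(8 6 4; 0 0 0)], sign=-1
Σ_t [10,10]: t=10:+1/5225472000 = 1/5225472000
(3j)²=1/12597 [(8 6 4; -2 6 -4)], sign=+1
⇒ 4πI² = 1512/877591
I = (-1)√(1512/877591/(4π)) = -0.01170914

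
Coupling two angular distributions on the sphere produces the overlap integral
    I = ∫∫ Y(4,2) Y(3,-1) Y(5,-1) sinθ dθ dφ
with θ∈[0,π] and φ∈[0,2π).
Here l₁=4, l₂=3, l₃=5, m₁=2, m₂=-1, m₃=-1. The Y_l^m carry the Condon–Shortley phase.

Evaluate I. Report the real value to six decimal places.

0.106335

Checks pass: Σm=0; 12 even; l₃=5∈[1,7].
(2·4+1)(2·3+1)(2·5+1) = 693
Δ: 2! 6! 4! / 13! → 1/180180
sum: t=0:+1/576 t=1:−1/144 t=2:+1/576 = -1/288
3j²(4 3 5; 0 0 0) = Δ·Π!·Σ² = 20/1001  (sign +1)
sum: t=0:+1/384 t=1:−1/720 t=2:+1/34560 = 43/34560
3j²(4 3 5; 2 -1 -1) = Δ·Π!·Σ² = 1849/180180  (sign +1)
combine: 4πI² = 693·20/1001·1849/180180 = 1849/13013
take √, sign +1: I = 0.10633465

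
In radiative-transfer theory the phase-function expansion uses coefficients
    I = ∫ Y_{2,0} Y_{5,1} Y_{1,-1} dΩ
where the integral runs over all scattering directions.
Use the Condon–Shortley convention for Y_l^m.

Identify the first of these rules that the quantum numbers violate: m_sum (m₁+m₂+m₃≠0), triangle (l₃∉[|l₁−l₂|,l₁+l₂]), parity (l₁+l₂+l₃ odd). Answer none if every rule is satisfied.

m₁+m₂+m₃ = 0 + 1 − 1 = 0  ✓
triangle: |2−5|=3 ≤ l₃=1 ≤ 2+5=7  ✗
parity: l₁+l₂+l₃ = 8 is even

triangle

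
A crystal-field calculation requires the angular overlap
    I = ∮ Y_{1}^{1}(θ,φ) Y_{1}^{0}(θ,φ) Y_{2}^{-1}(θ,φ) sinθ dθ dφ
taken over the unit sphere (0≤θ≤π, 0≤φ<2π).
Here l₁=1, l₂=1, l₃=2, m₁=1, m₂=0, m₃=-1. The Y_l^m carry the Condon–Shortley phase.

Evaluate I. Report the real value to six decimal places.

Rules hold: Σm=0, L=4 even, 0≤2≤2.
N = 3·3·5 = 45
Δ = 0!·2!·2!/5! = 1/30
Racah Σ t=0..0: t=0:+1/1 = 1/1
⇒ 3j(1 1 2; 0 0 0)² = 2/15, sgn +1
Racah Σ t=0..0: t=0:+1/2 = 1/2
⇒ 3j(1 1 2; 1 0 -1)² = 1/10, sgn -1
4πI² = N·(3j₀)²·(3jₘ)² = 3/5
I = -1·√(0.6/4π) = -0.21850969

-0.218510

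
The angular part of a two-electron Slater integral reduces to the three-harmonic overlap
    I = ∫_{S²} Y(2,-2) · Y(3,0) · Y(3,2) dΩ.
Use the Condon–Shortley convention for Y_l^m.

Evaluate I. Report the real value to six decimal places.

m-sum 0 ✓  L=8 even ✓  1≤3≤5 ✓
Π(2lᵢ+1) = 5×7×7 = 245
triangle coeff Δ(2,3,3) = 1/3780
Σ_t [0,2]: t=0:+1/24 t=1:−1/4 t=2:+1/24 = -1/6
(3j)²=4/105 [(2 3 3; 0 0 0)], sign=+1
Σ_t [2,2]: t=2:+1/24 = 1/24
(3j)²=1/21 [(2 3 3; -2 0 2)], sign=-1
⇒ 4πI² = 4/9
I = (-1)√(4/9/(4π)) = -0.18806319

-0.188063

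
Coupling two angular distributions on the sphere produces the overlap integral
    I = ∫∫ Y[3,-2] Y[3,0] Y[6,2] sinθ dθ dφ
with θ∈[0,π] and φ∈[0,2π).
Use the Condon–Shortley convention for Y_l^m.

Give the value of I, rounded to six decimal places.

0.177420

m-sum 0 ✓  L=12 even ✓  0≤6≤6 ✓
Π(2lᵢ+1) = 7×7×13 = 637
triangle coeff Δ(3,3,6) = 1/12012
Σ_t [0,0]: t=0:+1/1296 = 1/1296
(3j)²=100/3003 [(3 3 6; 0 0 0)], sign=+1
Σ_t [0,0]: t=0:+1/4320 = 1/4320
(3j)²=8/429 [(3 3 6; -2 0 2)], sign=+1
⇒ 4πI² = 5600/14157
I = (+1)√(5600/14157/(4π)) = 0.17742036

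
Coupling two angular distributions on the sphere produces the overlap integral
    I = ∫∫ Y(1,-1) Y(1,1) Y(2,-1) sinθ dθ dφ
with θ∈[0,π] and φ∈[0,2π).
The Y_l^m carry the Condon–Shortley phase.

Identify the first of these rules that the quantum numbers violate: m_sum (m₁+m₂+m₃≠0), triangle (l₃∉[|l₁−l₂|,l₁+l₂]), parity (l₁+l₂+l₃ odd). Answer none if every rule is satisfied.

m_sum

m₁+m₂+m₃ = -1 + 1 − 1 = -1  ✗
triangle: |1−1|=0 ≤ l₃=2 ≤ 1+1=2
parity: l₁+l₂+l₃ = 4 is even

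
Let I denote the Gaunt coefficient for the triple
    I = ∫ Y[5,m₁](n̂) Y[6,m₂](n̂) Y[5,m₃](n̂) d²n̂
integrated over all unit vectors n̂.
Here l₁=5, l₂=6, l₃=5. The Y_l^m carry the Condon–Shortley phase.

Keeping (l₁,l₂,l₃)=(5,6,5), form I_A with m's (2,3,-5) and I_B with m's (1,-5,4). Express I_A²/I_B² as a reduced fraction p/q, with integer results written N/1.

350/297

l's match ⇒ only the (l;m) 3-j factors differ between A and B.
A: triangle coeff Δ(5,6,5) = 1/28588560; Σ_t [3,3]: t=3:−1/622080 = -1/622080; (3j)²=105/4862 [(5 6 5; 2 3 -5)], sign=-1
B: triangle coeff Δ(5,6,5) = 1/28588560; Σ_t [0,1]: t=0:+1/2073600 t=1:−1/518400 = -1/691200; (3j)²=81/4420 [(5 6 5; 1 -5 4)], sign=+1
I_A²/I_B² = (105/4862)/(81/4420) = 350/297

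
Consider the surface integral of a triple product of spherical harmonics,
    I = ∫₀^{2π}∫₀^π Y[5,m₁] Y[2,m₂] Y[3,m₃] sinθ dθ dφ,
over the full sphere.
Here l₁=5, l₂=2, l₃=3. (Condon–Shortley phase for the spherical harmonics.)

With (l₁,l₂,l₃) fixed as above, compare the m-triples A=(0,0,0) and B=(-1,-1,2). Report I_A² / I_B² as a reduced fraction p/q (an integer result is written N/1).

Shared (l₁,l₂,l₃)=(5,2,3): N and (l;000)² cancel in I_A²/I_B².
A: Δ = 4!·6!·0!/11! = 1/2310; Racah Σ t=2..2: t=2:+1/144 = 1/144; ⇒ 3j(5 2 3; 0 0 0)² = 10/231, sgn -1
B: Δ = 4!·6!·0!/11! = 1/2310; Racah Σ t=1..1: t=1:−1/720 = -1/720; ⇒ 3j(5 2 3; -1 -1 2)² = 4/385, sgn +1
I_A²/I_B² = (10/231)/(4/385) = 25/6

25/6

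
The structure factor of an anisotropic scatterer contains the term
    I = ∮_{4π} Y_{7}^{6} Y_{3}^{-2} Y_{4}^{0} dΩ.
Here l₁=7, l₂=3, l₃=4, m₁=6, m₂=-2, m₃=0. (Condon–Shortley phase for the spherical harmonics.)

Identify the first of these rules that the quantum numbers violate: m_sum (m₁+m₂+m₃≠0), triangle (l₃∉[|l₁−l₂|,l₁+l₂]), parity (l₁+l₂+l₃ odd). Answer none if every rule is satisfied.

m₁+m₂+m₃ = 6 − 2 + 0 = 4  ✗
triangle: |7−3|=4 ≤ l₃=4 ≤ 7+3=10
parity: l₁+l₂+l₃ = 14 is even

m_sum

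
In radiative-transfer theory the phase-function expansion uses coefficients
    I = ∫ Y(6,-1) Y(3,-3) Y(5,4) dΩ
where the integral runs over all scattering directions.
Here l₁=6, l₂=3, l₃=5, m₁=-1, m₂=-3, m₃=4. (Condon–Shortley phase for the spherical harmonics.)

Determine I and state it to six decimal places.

0.072068

Checks pass: Σm=0; 14 even; l₃=5∈[3,9].
(2·6+1)(2·3+1)(2·5+1) = 1001
Δ: 4! 8! 2! / 15! → 1/675675
sum: t=1:−1/8640 t=2:+1/2304 t=3:−1/8640 = 7/34560
3j²(6 3 5; 0 0 0) = Δ·Π!·Σ² = 7/429  (sign -1)
sum: t=0:+1/241920 = 1/241920
3j²(6 3 5; -1 -3 4) = Δ·Π!·Σ² = 4/1001  (sign -1)
combine: 4πI² = 1001·7/429·4/1001 = 28/429
take √, sign +1: I = 0.07206849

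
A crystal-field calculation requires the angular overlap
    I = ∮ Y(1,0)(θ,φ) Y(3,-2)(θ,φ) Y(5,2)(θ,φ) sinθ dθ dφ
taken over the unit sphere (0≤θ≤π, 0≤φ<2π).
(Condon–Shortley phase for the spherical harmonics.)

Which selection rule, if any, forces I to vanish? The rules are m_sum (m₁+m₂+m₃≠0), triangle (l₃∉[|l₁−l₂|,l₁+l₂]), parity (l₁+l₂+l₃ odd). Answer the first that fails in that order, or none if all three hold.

azimuthal sum: 0 − 2 + 2 = 0  ✓
2 ≤ 5 ≤ 4 (triangle on l)  ✗
L = 1 + 3 + 5 = 9 (odd)

triangle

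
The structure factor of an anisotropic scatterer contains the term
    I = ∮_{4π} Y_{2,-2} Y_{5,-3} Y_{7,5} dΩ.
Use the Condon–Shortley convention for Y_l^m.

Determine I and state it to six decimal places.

-0.252127

Checks pass: Σm=0; 14 even; l₃=7∈[3,7].
(2·2+1)(2·5+1)(2·7+1) = 825
Δ: 0! 4! 10! / 15! → 1/15015
sum: t=0:+1/57600 = 1/57600
3j²(2 5 7; 0 0 0) = Δ·Π!·Σ² = 21/715  (sign -1)
sum: t=0:+1/1935360 = 1/1935360
3j²(2 5 7; -2 -3 5) = Δ·Π!·Σ² = 3/91  (sign +1)
combine: 4πI² = 825·21/715·3/91 = 135/169
take √, sign -1: I = -0.25212656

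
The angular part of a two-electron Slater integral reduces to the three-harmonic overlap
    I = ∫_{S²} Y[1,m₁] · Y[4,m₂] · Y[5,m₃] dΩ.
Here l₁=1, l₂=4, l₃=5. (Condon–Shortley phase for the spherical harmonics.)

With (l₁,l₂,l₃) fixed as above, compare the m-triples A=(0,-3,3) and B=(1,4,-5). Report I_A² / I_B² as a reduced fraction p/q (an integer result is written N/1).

l's match ⇒ only the (l;m) 3-j factors differ between A and B.
A: triangle coeff Δ(1,4,5) = 1/495; Σ_t [0,0]: t=0:+1/5040 = 1/5040; (3j)²=16/495 [(1 4 5; 0 -3 3)], sign=+1
B: triangle coeff Δ(1,4,5) = 1/495; Σ_t [0,0]: t=0:+1/80640 = 1/80640; (3j)²=1/11 [(1 4 5; 1 4 -5)], sign=+1
I_A²/I_B² = (16/495)/(1/11) = 16/45

16/45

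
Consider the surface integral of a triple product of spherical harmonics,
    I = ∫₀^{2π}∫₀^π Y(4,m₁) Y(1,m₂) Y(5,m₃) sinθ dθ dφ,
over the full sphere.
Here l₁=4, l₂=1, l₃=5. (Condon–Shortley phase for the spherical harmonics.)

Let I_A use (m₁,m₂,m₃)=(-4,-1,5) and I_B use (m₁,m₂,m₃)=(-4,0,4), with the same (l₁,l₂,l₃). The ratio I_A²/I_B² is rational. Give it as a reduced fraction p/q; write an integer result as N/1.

l's match ⇒ only the (l;m) 3-j factors differ between A and B.
A: triangle coeff Δ(4,1,5) = 1/495; Σ_t [0,0]: t=0:+1/80640 = 1/80640; (3j)²=1/11 [(4 1 5; -4 -1 5)], sign=+1
B: triangle coeff Δ(4,1,5) = 1/495; Σ_t [0,0]: t=0:+1/40320 = 1/40320; (3j)²=1/55 [(4 1 5; -4 0 4)], sign=-1
I_A²/I_B² = (1/11)/(1/55) = 5/1

5/1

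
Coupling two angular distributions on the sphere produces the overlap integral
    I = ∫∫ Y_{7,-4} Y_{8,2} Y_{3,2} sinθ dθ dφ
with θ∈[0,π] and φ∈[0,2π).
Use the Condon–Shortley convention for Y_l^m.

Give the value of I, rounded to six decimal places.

Rules hold: Σm=0, L=18 even, 1≤3≤15.
N = 15·17·7 = 1785
Δ = 12!·2!·4!/19! = 1/5290740
Racah Σ t=5..7: t=5:−1/7257600 t=6:+1/2073600 t=7:−1/7257600 = 1/4838400
⇒ 3j(7 8 3; 0 0 0)² = 252/20995, sgn -1
Racah Σ t=9..10: t=9:−1/26127360 t=10:+1/174182400 = -17/522547200
⇒ 3j(7 8 3; -4 2 2)² = 935/62244, sgn +1
4πI² = N·(3j₀)²·(3jₘ)² = 19635/61009
I = -1·√(0.321838/4π) = -0.16003448

-0.160034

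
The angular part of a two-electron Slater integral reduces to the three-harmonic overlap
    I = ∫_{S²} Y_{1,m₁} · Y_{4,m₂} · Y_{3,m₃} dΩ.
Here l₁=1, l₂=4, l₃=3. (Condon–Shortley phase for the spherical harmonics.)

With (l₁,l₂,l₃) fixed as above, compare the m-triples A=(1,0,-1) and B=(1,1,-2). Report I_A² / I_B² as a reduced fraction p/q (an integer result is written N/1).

2/1

Shared (l₁,l₂,l₃)=(1,4,3): N and (l;000)² cancel in I_A²/I_B².
A: Δ = 2!·0!·6!/9! = 1/252; Racah Σ t=0..0: t=0:+1/96 = 1/96; ⇒ 3j(1 4 3; 1 0 -1)² = 1/42, sgn +1
B: Δ = 2!·0!·6!/9! = 1/252; Racah Σ t=0..0: t=0:+1/240 = 1/240; ⇒ 3j(1 4 3; 1 1 -2)² = 1/84, sgn -1
I_A²/I_B² = (1/42)/(1/84) = 2/1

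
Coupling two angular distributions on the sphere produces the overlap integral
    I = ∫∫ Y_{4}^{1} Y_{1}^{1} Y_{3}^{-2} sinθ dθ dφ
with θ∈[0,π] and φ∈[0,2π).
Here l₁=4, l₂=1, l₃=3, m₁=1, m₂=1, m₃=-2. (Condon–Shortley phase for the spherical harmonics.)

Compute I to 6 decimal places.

m-sum 0 ✓  L=8 even ✓  3≤3≤5 ✓
Π(2lᵢ+1) = 9×3×7 = 189
triangle coeff Δ(4,1,3) = 1/252
Σ_t [1,1]: t=1:−1/36 = -1/36
(3j)²=4/63 [(4 1 3; 0 0 0)], sign=+1
Σ_t [2,2]: t=2:+1/240 = 1/240
(3j)²=1/84 [(4 1 3; 1 1 -2)], sign=-1
⇒ 4πI² = 1/7
I = (-1)√(1/7/(4π)) = -0.10662181

-0.106622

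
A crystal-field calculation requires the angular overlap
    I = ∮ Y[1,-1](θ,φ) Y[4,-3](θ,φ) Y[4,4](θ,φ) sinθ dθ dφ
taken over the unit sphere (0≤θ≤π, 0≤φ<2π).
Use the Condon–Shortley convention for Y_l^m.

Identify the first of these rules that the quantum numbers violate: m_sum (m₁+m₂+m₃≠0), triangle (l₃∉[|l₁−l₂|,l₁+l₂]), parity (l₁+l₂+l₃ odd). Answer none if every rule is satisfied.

parity

azimuthal sum: -1 − 3 + 4 = 0  ✓
3 ≤ 4 ≤ 5 (triangle on l)  ✓
L = 1 + 4 + 4 = 9 (odd)  ✗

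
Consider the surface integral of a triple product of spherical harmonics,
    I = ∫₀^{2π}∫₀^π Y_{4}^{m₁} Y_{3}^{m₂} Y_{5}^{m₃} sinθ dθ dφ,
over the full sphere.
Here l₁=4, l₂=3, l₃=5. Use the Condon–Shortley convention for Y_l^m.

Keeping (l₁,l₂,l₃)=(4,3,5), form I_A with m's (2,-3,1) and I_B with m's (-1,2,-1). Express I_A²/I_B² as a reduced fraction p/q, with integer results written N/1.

Shared (l₁,l₂,l₃)=(4,3,5): N and (l;000)² cancel in I_A²/I_B².
A: Δ = 2!·6!·4!/13! = 1/180180; Racah Σ t=0..0: t=0:+1/2304 = 1/2304; ⇒ 3j(4 3 5; 2 -3 1)² = 75/4004, sgn +1
B: Δ = 2!·6!·4!/13! = 1/180180; Racah Σ t=1..2: t=1:−1/1152 t=2:+1/432 = 5/3456; ⇒ 3j(4 3 5; -1 2 -1)² = 625/36036, sgn +1
I_A²/I_B² = (75/4004)/(625/36036) = 27/25

27/25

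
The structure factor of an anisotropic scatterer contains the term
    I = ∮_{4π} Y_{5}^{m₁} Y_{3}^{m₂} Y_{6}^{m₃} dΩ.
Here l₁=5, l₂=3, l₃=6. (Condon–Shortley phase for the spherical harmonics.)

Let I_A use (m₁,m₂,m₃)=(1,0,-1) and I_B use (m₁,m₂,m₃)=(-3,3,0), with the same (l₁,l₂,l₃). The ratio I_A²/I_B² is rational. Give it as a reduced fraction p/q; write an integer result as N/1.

Same 5,3,6: normalisation and zero-m 3j drop out of the ratio.
A: Δ: 2! 8! 4! / 15! → 1/675675; sum: t=0:+1/6912 t=1:−1/2880 t=2:+1/17280 = -1/6912; 3j²(5 3 6; 1 0 -1) = Δ·Π!·Σ² = 5/429  (sign +1)
B: Δ: 2! 8! 4! / 15! → 1/675675; sum: t=2:+1/69120 = 1/69120; 3j²(5 3 6; -3 3 0) = Δ·Π!·Σ² = 4/429  (sign +1)
I_A²/I_B² = (5/429)/(4/429) = 5/4

5/4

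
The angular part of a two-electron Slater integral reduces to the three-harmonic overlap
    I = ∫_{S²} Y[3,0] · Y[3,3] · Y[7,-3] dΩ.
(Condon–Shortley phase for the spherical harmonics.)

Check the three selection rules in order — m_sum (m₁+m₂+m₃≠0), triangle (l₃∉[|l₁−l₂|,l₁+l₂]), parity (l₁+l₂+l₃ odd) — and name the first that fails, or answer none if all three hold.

triangle

m₁+m₂+m₃ = 0 + 3 − 3 = 0  ✓
triangle: |3−3|=0 ≤ l₃=7 ≤ 3+3=6  ✗
parity: l₁+l₂+l₃ = 13 is odd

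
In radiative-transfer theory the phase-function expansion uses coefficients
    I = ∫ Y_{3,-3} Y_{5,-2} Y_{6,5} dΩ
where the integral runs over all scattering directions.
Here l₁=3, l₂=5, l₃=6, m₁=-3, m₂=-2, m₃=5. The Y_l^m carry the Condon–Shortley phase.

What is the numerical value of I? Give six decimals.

m-sum 0 ✓  L=14 even ✓  2≤6≤8 ✓
Π(2lᵢ+1) = 7×11×13 = 1001
triangle coeff Δ(3,5,6) = 1/675675
Σ_t [0,2]: t=0:+1/8640 t=1:−1/2304 t=2:+1/8640 = -7/34560
(3j)²=7/429 [(3 5 6; 0 0 0)], sign=-1
Σ_t [2,2]: t=2:+1/241920 = 1/241920
(3j)²=2/91 [(3 5 6; -3 -2 5)], sign=-1
⇒ 4πI² = 14/39
I = (+1)√(14/39/(4π)) = 0.16901560

0.169016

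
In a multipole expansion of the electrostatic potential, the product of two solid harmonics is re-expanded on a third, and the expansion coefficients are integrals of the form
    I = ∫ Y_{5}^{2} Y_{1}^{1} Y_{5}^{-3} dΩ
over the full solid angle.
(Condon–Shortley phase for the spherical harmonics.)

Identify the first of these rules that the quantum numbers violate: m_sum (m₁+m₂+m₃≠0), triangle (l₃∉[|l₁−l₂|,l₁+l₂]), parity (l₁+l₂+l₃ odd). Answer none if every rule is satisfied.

parity

azimuthal sum: 2 + 1 − 3 = 0  ✓
4 ≤ 5 ≤ 6 (triangle on l)  ✓
L = 5 + 1 + 5 = 11 (odd)  ✗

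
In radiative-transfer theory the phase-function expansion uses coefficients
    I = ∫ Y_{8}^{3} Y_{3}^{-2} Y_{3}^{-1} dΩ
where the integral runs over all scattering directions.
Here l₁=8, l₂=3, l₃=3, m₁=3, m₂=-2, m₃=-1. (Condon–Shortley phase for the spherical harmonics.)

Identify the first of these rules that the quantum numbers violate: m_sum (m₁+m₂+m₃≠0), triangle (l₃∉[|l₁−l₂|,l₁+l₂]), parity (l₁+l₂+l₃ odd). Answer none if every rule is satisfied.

triangle

azimuthal sum: 3 − 2 − 1 = 0  ✓
5 ≤ 3 ≤ 11 (triangle on l)  ✗
L = 8 + 3 + 3 = 14 (even)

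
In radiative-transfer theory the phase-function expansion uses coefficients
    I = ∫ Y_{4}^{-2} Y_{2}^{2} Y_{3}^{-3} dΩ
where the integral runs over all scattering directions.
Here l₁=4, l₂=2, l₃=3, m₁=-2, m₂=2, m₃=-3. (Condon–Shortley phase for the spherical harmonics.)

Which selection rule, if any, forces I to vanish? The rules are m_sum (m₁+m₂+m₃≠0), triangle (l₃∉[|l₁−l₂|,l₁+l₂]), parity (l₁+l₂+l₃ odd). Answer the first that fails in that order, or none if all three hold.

m₁+m₂+m₃ = -2 + 2 − 3 = -3  ✗
triangle: |4−2|=2 ≤ l₃=3 ≤ 4+2=6
parity: l₁+l₂+l₃ = 9 is odd

m_sum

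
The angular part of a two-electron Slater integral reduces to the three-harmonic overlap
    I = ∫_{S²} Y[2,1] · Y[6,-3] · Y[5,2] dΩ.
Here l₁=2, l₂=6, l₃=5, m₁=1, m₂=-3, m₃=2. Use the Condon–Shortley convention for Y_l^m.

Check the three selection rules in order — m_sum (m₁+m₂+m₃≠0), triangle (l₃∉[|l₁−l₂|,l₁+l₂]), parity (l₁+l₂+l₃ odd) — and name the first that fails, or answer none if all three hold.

parity

Σmᵢ = 0  ✓
l₃∈[|l₁−l₂|,l₁+l₂]=[4,8], have l₃=5  ✓
Σlᵢ = 13 ⇒ odd  ✗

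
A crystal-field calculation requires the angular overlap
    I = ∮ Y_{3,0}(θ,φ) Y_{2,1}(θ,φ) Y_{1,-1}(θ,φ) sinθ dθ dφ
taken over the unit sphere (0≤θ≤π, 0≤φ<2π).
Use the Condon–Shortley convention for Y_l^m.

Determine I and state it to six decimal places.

0.143048

m-sum 0 ✓  L=6 even ✓  1≤1≤5 ✓
Π(2lᵢ+1) = 7×5×3 = 105
triangle coeff Δ(3,2,1) = 1/105
Σ_t [2,2]: t=2:+1/4 = 1/4
(3j)²=3/35 [(3 2 1; 0 0 0)], sign=-1
Σ_t [3,3]: t=3:−1/12 = -1/12
(3j)²=1/35 [(3 2 1; 0 1 -1)], sign=-1
⇒ 4πI² = 9/35
I = (+1)√(9/35/(4π)) = 0.14304817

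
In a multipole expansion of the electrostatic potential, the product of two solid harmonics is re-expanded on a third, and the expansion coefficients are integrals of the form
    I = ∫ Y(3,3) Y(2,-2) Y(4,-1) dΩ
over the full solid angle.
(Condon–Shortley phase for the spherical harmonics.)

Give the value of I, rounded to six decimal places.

0.000000

Σlᵢ=9 odd — θ-integrand is odd under cosθ→−cosθ; I=0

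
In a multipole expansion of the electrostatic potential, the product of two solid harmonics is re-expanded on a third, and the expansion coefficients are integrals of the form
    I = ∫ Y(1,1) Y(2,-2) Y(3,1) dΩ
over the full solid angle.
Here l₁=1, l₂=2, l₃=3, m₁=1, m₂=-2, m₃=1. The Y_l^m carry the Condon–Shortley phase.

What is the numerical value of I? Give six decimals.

-0.082589

Checks pass: Σm=0; 6 even; l₃=3∈[1,3].
(2·1+1)(2·2+1)(2·3+1) = 105
Δ: 0! 2! 4! / 7! → 1/105
sum: t=0:+1/4 = 1/4
3j²(1 2 3; 0 0 0) = Δ·Π!·Σ² = 3/35  (sign -1)
sum: t=0:+1/48 = 1/48
3j²(1 2 3; 1 -2 1) = Δ·Π!·Σ² = 1/105  (sign +1)
combine: 4πI² = 105·3/35·1/105 = 3/35
take √, sign -1: I = -0.08258890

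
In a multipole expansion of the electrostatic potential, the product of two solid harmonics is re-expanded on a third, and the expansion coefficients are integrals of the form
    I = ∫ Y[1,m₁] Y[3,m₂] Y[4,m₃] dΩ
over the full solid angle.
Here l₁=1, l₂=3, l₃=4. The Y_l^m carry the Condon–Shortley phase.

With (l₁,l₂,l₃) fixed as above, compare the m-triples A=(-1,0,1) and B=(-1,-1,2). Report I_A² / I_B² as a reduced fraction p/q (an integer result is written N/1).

Same 1,3,4: normalisation and zero-m 3j drop out of the ratio.
A: Δ: 0! 2! 6! / 9! → 1/252; sum: t=0:+1/72 = 1/72; 3j²(1 3 4; -1 0 1) = Δ·Π!·Σ² = 5/126  (sign -1)
B: Δ: 0! 2! 6! / 9! → 1/252; sum: t=0:+1/96 = 1/96; 3j²(1 3 4; -1 -1 2) = Δ·Π!·Σ² = 5/84  (sign +1)
I_A²/I_B² = (5/126)/(5/84) = 2/3

2/3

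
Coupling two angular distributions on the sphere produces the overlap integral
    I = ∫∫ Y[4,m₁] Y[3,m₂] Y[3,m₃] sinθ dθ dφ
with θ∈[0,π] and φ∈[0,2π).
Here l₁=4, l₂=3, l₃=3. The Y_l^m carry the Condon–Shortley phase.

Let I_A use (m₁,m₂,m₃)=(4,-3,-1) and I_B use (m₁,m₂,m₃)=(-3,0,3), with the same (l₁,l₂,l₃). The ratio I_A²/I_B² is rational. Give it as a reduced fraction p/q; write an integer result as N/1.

Same 4,3,3: normalisation and zero-m 3j drop out of the ratio.
A: Δ: 4! 4! 2! / 11! → 1/34650; sum: t=0:+1/1152 = 1/1152; 3j²(4 3 3; 4 -3 -1) = Δ·Π!·Σ² = 1/33  (sign +1)
B: Δ: 4! 4! 2! / 11! → 1/34650; sum: t=3:−1/288 = -1/288; 3j²(4 3 3; -3 0 3) = Δ·Π!·Σ² = 1/22  (sign -1)
I_A²/I_B² = (1/33)/(1/22) = 2/3

2/3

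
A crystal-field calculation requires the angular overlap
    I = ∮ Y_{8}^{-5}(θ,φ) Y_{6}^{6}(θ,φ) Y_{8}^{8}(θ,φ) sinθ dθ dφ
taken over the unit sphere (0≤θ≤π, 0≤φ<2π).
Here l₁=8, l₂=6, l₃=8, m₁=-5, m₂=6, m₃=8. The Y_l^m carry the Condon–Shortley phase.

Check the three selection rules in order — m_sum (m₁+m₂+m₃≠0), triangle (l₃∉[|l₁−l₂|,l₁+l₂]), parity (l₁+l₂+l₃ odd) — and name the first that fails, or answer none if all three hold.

azimuthal sum: -5 + 6 + 8 = 9  ✗
2 ≤ 8 ≤ 14 (triangle on l)
L = 8 + 6 + 8 = 22 (even)

m_sum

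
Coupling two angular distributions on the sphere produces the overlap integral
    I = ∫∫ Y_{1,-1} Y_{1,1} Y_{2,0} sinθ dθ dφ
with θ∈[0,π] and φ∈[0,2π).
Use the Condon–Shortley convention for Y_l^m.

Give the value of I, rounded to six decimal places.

0.126157

Checks pass: Σm=0; 4 even; l₃=2∈[0,2].
(2·1+1)(2·1+1)(2·2+1) = 45
Δ: 0! 2! 2! / 5! → 1/30
sum: t=0:+1/1 = 1/1
3j²(1 1 2; 0 0 0) = Δ·Π!·Σ² = 2/15  (sign +1)
sum: t=0:+1/4 = 1/4
3j²(1 1 2; -1 1 0) = Δ·Π!·Σ² = 1/30  (sign +1)
combine: 4πI² = 45·2/15·1/30 = 1/5
take √, sign +1: I = 0.12615663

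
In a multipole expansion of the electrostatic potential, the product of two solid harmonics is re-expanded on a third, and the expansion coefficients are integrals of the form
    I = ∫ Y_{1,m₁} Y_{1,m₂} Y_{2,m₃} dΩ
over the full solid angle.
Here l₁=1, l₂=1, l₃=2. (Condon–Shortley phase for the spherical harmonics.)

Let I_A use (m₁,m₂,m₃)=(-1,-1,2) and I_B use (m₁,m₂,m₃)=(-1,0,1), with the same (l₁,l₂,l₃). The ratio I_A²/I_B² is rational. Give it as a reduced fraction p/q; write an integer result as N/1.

2/1

l's match ⇒ only the (l;m) 3-j factors differ between A and B.
A: triangle coeff Δ(1,1,2) = 1/30; Σ_t [0,0]: t=0:+1/4 = 1/4; (3j)²=1/5 [(1 1 2; -1 -1 2)], sign=+1
B: triangle coeff Δ(1,1,2) = 1/30; Σ_t [0,0]: t=0:+1/2 = 1/2; (3j)²=1/10 [(1 1 2; -1 0 1)], sign=-1
I_A²/I_B² = (1/5)/(1/10) = 2/1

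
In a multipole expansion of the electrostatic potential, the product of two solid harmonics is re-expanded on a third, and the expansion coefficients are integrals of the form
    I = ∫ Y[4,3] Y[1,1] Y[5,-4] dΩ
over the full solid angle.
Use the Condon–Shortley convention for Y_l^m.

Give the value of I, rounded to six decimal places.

Checks pass: Σm=0; 10 even; l₃=5∈[3,5].
(2·4+1)(2·1+1)(2·5+1) = 297
Δ: 0! 8! 2! / 11! → 1/495
sum: t=0:+1/576 = 1/576
3j²(4 1 5; 0 0 0) = Δ·Π!·Σ² = 5/99  (sign -1)
sum: t=0:+1/10080 = 1/10080
3j²(4 1 5; 3 1 -4) = Δ·Π!·Σ² = 4/55  (sign -1)
combine: 4πI² = 297·5/99·4/55 = 12/11
take √, sign +1: I = 0.29463840

0.294638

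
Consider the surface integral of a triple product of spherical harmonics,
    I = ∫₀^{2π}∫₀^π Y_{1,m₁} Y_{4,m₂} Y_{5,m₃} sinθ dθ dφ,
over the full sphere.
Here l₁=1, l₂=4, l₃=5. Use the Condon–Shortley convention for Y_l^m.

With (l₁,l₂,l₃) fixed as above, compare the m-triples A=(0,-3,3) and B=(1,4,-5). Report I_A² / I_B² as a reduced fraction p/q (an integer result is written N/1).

16/45

l's match ⇒ only the (l;m) 3-j factors differ between A and B.
A: triangle coeff Δ(1,4,5) = 1/495; Σ_t [0,0]: t=0:+1/5040 = 1/5040; (3j)²=16/495 [(1 4 5; 0 -3 3)], sign=+1
B: triangle coeff Δ(1,4,5) = 1/495; Σ_t [0,0]: t=0:+1/80640 = 1/80640; (3j)²=1/11 [(1 4 5; 1 4 -5)], sign=+1
I_A²/I_B² = (16/495)/(1/11) = 16/45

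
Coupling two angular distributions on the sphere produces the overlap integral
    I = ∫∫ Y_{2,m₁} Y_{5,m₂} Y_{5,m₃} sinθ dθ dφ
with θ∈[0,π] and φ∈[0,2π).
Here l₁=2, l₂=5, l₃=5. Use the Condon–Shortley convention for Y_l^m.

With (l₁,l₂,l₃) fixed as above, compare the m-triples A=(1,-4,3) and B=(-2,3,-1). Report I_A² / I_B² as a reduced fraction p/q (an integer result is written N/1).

Shared (l₁,l₂,l₃)=(2,5,5): N and (l;000)² cancel in I_A²/I_B².
A: Δ = 2!·2!·8!/13! = 1/38610; Racah Σ t=0..1: t=0:+1/10080 t=1:−1/80640 = 1/11520; ⇒ 3j(2 5 5; 1 -4 3)² = 49/1430, sgn +1
B: Δ = 2!·2!·8!/13! = 1/38610; Racah Σ t=2..2: t=2:+1/5760 = 1/5760; ⇒ 3j(2 5 5; -2 3 -1)² = 56/2145, sgn +1
I_A²/I_B² = (49/1430)/(56/2145) = 21/16

21/16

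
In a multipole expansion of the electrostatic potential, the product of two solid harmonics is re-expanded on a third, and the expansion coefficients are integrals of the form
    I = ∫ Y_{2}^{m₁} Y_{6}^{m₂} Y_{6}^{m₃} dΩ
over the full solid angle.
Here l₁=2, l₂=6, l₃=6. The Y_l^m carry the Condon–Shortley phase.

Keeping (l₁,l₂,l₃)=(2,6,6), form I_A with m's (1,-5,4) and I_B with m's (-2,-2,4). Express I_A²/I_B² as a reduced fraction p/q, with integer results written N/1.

33/20

Shared (l₁,l₂,l₃)=(2,6,6): N and (l;000)² cancel in I_A²/I_B².
A: Δ = 2!·2!·10!/15! = 1/90090; Racah Σ t=0..1: t=0:+1/725760 t=1:−1/7257600 = 1/806400; ⇒ 3j(2 6 6; 1 -5 4)² = 27/910, sgn +1
B: Δ = 2!·2!·10!/15! = 1/90090; Racah Σ t=2..2: t=2:+1/322560 = 1/322560; ⇒ 3j(2 6 6; -2 -2 4)² = 18/1001, sgn +1
I_A²/I_B² = (27/910)/(18/1001) = 33/20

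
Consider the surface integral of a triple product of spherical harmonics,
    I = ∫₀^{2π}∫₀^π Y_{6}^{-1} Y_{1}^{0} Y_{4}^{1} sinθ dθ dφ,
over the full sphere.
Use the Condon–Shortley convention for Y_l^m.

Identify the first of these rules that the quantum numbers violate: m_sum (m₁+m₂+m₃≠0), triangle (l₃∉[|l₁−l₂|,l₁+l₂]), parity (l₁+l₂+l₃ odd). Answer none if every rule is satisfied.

Σmᵢ = 0  ✓
l₃∈[|l₁−l₂|,l₁+l₂]=[5,7], have l₃=4  ✗
Σlᵢ = 11 ⇒ odd

triangle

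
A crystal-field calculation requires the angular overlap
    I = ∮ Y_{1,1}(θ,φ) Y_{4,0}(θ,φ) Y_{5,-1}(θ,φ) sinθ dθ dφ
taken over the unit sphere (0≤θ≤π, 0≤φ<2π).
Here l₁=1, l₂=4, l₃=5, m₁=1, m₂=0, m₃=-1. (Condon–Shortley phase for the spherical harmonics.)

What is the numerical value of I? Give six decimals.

-0.190188

Checks pass: Σm=0; 10 even; l₃=5∈[3,5].
(2·1+1)(2·4+1)(2·5+1) = 297
Δ: 0! 2! 8! / 11! → 1/495
sum: t=0:+1/576 = 1/576
3j²(1 4 5; 0 0 0) = Δ·Π!·Σ² = 5/99  (sign -1)
sum: t=0:+1/1152 = 1/1152
3j²(1 4 5; 1 0 -1) = Δ·Π!·Σ² = 1/33  (sign +1)
combine: 4πI² = 297·5/99·1/33 = 5/11
take √, sign -1: I = -0.19018827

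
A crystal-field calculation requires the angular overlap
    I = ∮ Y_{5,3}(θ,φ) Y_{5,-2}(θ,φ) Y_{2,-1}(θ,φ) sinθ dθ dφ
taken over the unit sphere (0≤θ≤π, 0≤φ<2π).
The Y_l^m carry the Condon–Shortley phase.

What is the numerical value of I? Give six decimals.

Rules hold: Σm=0, L=12 even, 0≤2≤10.
N = 11·11·5 = 605
Δ = 8!·2!·2!/13! = 1/38610
Racah Σ t=3..5: t=3:−1/2880 t=4:+1/576 t=5:−1/2880 = 1/960
⇒ 3j(5 5 2; 0 0 0)² = 10/429, sgn +1
Racah Σ t=1..2: t=1:−1/10080 t=2:+1/2880 = 1/4032
⇒ 3j(5 5 2; 3 -2 -1)² = 10/429, sgn -1
4πI² = N·(3j₀)²·(3jₘ)² = 500/1521
I = -1·√(0.328731/4π) = -0.16173926

-0.161739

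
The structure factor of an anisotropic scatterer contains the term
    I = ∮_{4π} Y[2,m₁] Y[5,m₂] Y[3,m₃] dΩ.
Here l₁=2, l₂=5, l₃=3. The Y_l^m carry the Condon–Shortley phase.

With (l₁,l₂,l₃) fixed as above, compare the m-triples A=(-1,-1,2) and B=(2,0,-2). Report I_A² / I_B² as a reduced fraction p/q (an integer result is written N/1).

24/5

Same 2,5,3: normalisation and zero-m 3j drop out of the ratio.
A: Δ: 4! 0! 6! / 11! → 1/2310; sum: t=3:−1/720 = -1/720; 3j²(2 5 3; -1 -1 2) = Δ·Π!·Σ² = 4/385  (sign +1)
B: Δ: 4! 0! 6! / 11! → 1/2310; sum: t=0:+1/2880 = 1/2880; 3j²(2 5 3; 2 0 -2) = Δ·Π!·Σ² = 1/462  (sign -1)
I_A²/I_B² = (4/385)/(1/462) = 24/5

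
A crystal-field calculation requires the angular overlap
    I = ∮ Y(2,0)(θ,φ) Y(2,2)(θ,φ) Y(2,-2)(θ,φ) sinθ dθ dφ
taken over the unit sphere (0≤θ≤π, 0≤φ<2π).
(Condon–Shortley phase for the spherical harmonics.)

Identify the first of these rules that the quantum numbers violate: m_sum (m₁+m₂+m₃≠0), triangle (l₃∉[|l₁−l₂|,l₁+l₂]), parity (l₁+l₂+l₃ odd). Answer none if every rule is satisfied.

none

Σmᵢ = 0  ✓
l₃∈[|l₁−l₂|,l₁+l₂]=[0,4], have l₃=2  ✓
Σlᵢ = 6 ⇒ even  ✓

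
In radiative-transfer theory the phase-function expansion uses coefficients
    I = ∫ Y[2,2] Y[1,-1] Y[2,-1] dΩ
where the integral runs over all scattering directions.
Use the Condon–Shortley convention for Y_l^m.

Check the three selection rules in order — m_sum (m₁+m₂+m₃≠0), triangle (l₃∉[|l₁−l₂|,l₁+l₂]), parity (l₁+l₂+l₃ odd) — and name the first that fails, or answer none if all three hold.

azimuthal sum: 2 − 1 − 1 = 0  ✓
1 ≤ 2 ≤ 3 (triangle on l)  ✓
L = 2 + 1 + 2 = 5 (odd)  ✗

parity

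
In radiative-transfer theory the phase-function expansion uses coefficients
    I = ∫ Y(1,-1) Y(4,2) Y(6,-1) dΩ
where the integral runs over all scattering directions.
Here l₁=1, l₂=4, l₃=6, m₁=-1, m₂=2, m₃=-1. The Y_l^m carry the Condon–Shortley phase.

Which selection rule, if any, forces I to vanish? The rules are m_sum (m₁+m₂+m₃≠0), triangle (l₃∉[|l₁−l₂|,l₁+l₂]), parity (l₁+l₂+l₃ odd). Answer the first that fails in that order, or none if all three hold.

m₁+m₂+m₃ = -1 + 2 − 1 = 0  ✓
triangle: |1−4|=3 ≤ l₃=6 ≤ 1+4=5  ✗
parity: l₁+l₂+l₃ = 11 is odd

triangle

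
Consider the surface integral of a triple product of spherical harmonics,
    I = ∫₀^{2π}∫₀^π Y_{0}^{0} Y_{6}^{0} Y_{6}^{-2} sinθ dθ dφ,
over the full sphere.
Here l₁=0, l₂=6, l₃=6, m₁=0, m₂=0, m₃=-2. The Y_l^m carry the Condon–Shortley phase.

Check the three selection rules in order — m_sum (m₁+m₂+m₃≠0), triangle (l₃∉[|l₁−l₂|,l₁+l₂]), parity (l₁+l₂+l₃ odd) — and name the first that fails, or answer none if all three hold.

m_sum

azimuthal sum: 0 + 0 − 2 = -2  ✗
6 ≤ 6 ≤ 6 (triangle on l)
L = 0 + 6 + 6 = 12 (even)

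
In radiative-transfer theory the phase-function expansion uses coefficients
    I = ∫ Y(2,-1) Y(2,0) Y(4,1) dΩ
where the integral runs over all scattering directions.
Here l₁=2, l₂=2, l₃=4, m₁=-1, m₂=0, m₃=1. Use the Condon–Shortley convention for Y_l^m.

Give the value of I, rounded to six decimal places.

-0.220728

m-sum 0 ✓  L=8 even ✓  0≤4≤4 ✓
Π(2lᵢ+1) = 5×5×9 = 225
triangle coeff Δ(2,2,4) = 1/630
Σ_t [0,0]: t=0:+1/16 = 1/16
(3j)²=2/35 [(2 2 4; 0 0 0)], sign=+1
Σ_t [0,0]: t=0:+1/24 = 1/24
(3j)²=1/21 [(2 2 4; -1 0 1)], sign=-1
⇒ 4πI² = 30/49
I = (-1)√(30/49/(4π)) = -0.22072812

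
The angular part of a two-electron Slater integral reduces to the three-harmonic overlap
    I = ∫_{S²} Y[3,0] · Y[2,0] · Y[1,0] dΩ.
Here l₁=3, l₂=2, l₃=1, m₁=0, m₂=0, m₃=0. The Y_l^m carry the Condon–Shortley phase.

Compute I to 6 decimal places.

Rules hold: Σm=0, L=6 even, 1≤1≤5.
N = 7·5·3 = 105
Δ = 4!·2!·0!/7! = 1/105
Racah Σ t=2..2: t=2:+1/4 = 1/4
⇒ 3j(3 2 1; 0 0 0)² = 3/35, sgn -1
(m-triple is (0,0,0) — same symbol as above.)
4πI² = N·(3j₀)²·(3jₘ)² = 27/35
I = +1·√(0.771429/4π) = 0.24776670

0.247767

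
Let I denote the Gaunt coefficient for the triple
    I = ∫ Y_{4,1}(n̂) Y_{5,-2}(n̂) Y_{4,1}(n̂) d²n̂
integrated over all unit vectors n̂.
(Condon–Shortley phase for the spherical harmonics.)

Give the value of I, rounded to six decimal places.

0.000000

Σlᵢ=13 odd — θ-integrand is odd under cosθ→−cosθ; I=0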